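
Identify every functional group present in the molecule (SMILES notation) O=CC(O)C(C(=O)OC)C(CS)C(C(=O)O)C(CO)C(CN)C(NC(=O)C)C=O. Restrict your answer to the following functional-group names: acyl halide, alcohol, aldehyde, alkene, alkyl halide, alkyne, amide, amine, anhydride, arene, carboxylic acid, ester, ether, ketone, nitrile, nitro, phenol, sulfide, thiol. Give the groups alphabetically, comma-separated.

Reading the structure from left to right:
  OHC: terminal –CHO: carbonyl C bonded to H and C → aldehyde.
  CH(OH): –OH on an sp³ carbon → alcohol (secondary).
  CH(COOCH3): pendant –COOCH3: carbonyl C bonded to C and –OCH3 → ester.
  CH(CH2SH): pendant –CH2SH → thiol.
  CH(COOH): pendant –COOH: carbonyl C bonded to C and –OH → carboxylic acid.
  CH(CH2OH): pendant –CH2OH on an sp³ backbone C → alcohol.
  CH(CH2NH2): pendant –CH2NH2: N on sp³ C, no adjacent C=O → amine.
  CH(NHCOCH3): pendant –NHC(=O)CH3: N bonded to a carbonyl → amide (not amine).
  CHO: terminal –CHO: carbonyl C bonded to H and C → aldehyde.

alcohol, aldehyde, amide, amine, carboxylic acid, ester, thiol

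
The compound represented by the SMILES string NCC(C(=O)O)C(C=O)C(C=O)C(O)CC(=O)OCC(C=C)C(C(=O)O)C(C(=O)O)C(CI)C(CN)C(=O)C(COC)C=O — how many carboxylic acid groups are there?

3

–NH2 on an sp³ carbon with no adjacent C=O → amine.
pendant –COOH: carbonyl C bonded to C and –OH → carboxylic acid.
pendant –CHO: carbonyl C bonded to C and H → aldehyde.
pendant –CHO: carbonyl C bonded to C and H → aldehyde.
–OH on an sp³ carbon → alcohol (secondary).
–C(=O)–O–C with C on the carbonyl side → ester.
pendant –CH=CH2: C=C double bond → alkene.
pendant –COOH: carbonyl C bonded to C and –OH → carboxylic acid.
pendant –COOH: carbonyl C bonded to C and –OH → carboxylic acid.
pendant –CH2X: halogen on sp³ carbon → alkyl halide.
pendant –CH2NH2: N on sp³ C, no adjacent C=O → amine.
–C(=O)– with carbon on both sides → ketone.
pendant –CH2OCH3: C–O–C linkage → ether.
terminal –CHO: carbonyl C bonded to H and C → aldehyde.
Carboxylic acid appears at: CH(COOH), CH(COOH), CH(COOH) → 3.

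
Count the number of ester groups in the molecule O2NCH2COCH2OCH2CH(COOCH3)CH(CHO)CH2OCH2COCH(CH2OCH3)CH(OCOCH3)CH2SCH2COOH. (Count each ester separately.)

–NO2 on carbon → nitro group.
–C(=O)– with carbon on both sides → ketone.
C–O–C with sp³ carbons on both sides and no adjacent C=O → ether.
pendant –COOCH3: carbonyl C bonded to C and –OCH3 → ester.
pendant –CHO: carbonyl C bonded to C and H → aldehyde.
C–O–C with sp³ carbons on both sides and no adjacent C=O → ether.
–C(=O)– with carbon on both sides → ketone.
pendant –CH2OCH3: C–O–C linkage → ether.
pendant –OC(=O)CH3: an acyloxy group → ester.
C–S–C linkage → sulfide (thioether).
–COOH: carbonyl C bonded to –OH and C → carboxylic acid (the –OH is not a separate alcohol).
Ester appears at: CH(COOCH3), CH(OCOCH3) → 2.

2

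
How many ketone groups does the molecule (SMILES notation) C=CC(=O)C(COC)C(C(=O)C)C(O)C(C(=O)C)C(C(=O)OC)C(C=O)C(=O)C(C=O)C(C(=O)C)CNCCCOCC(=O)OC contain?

Taking each segment in turn:
  CH2=CH: C=C double bond → alkene.
  CO: –C(=O)– with carbon on both sides → ketone.
  CH(CH2OCH3): pendant –CH2OCH3: C–O–C linkage → ether.
  CH(COCH3): pendant –COCH3: carbonyl C bonded to two carbons → ketone.
  CH(OH): –OH on an sp³ carbon → alcohol (secondary).
  CH(COCH3): pendant –COCH3: carbonyl C bonded to two carbons → ketone.
  CH(COOCH3): pendant –COOCH3: carbonyl C bonded to C and –OCH3 → ester.
  CH(CHO): pendant –CHO: carbonyl C bonded to C and H → aldehyde.
  CO: –C(=O)– with carbon on both sides → ketone.
  CH(CHO): pendant –CHO: carbonyl C bonded to C and H → aldehyde.
  CH(COCH3): pendant –COCH3: carbonyl C bonded to two carbons → ketone.
  CH2NHCH2: C–N–C with sp³ carbons and no adjacent C=O → amine (secondary).
  CH2OCH2: C–O–C with sp³ carbons on both sides and no adjacent C=O → ether.
  COOCH3: –C(=O)OCH3: carbonyl C bonded to C and to –OCH3 → ester (not ketone + ether).
Ketone appears at: CO, CH(COCH3), CH(COCH3), CO, CH(COCH3) → 5.

5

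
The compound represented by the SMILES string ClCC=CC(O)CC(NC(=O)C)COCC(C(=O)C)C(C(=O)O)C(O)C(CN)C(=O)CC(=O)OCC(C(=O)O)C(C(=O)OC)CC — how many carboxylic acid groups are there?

Working along the chain:
  ClCH2: halogen on an sp³ carbon → alkyl halide.
  CH=CH: C=C double bond → alkene.
  CH(OH): –OH on an sp³ carbon → alcohol (secondary).
  CH(NHCOCH3): pendant –NHC(=O)CH3: N bonded to a carbonyl → amide (not amine).
  CH2OCH2: C–O–C with sp³ carbons on both sides and no adjacent C=O → ether.
  CH(COCH3): pendant –COCH3: carbonyl C bonded to two carbons → ketone.
  CH(COOH): pendant –COOH: carbonyl C bonded to C and –OH → carboxylic acid.
  CH(OH): –OH on an sp³ carbon → alcohol (secondary).
  CH(CH2NH2): pendant –CH2NH2: N on sp³ C, no adjacent C=O → amine.
  CO: –C(=O)– with carbon on both sides → ketone.
  CH2COOCH2: –C(=O)–O–C with C on the carbonyl side → ester.
  CH(COOH): pendant –COOH: carbonyl C bonded to C and –OH → carboxylic acid.
  CH(COOCH3): pendant –COOCH3: carbonyl C bonded to C and –OCH3 → ester.
Carboxylic acid appears at: CH(COOH), CH(COOH) → 2.

2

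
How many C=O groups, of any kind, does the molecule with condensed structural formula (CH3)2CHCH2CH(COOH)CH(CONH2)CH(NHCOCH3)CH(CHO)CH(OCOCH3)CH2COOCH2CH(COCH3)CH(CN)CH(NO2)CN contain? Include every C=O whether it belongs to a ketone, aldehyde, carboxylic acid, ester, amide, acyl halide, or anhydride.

CH(COOH): carboxylic acid, 1 C=O (running total 1).
CH(CONH2): amide, 1 C=O (running total 2).
CH(NHCOCH3): amide, 1 C=O (running total 3).
CH(CHO): aldehyde, 1 C=O (running total 4).
CH(OCOCH3): ester, 1 C=O (running total 5).
CH2COOCH2: ester, 1 C=O (running total 6).
CH(COCH3): ketone, 1 C=O (running total 7).

7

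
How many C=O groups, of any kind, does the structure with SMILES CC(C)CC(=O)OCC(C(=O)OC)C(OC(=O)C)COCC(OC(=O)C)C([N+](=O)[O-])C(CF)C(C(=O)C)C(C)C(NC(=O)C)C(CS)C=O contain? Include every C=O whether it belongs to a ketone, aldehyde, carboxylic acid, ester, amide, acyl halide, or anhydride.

CH2COOCH2: ester, 1 C=O (running total 1).
CH(COOCH3): ester, 1 C=O (running total 2).
CH(OCOCH3): ester, 1 C=O (running total 3).
CH(OCOCH3): ester, 1 C=O (running total 4).
CH(COCH3): ketone, 1 C=O (running total 5).
CH(NHCOCH3): amide, 1 C=O (running total 6).
CHO: aldehyde, 1 C=O (running total 7).

7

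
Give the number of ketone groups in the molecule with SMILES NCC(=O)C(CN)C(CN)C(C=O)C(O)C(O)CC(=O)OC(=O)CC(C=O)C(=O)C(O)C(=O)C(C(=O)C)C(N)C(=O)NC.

–NH2 on an sp³ carbon with no adjacent C=O → amine.
–C(=O)– with carbon on both sides → ketone.
pendant –CH2NH2: N on sp³ C, no adjacent C=O → amine.
pendant –CH2NH2: N on sp³ C, no adjacent C=O → amine.
pendant –CHO: carbonyl C bonded to C and H → aldehyde.
–OH on an sp³ carbon → alcohol (secondary).
–OH on an sp³ carbon → alcohol (secondary).
two acyl groups sharing one oxygen, –C(=O)–O–C(=O)– → anhydride.
pendant –CHO: carbonyl C bonded to C and H → aldehyde.
–C(=O)– with carbon on both sides → ketone.
–OH on an sp³ carbon → alcohol (secondary).
–C(=O)– with carbon on both sides → ketone.
pendant –COCH3: carbonyl C bonded to two carbons → ketone.
–NH2 on an sp³ carbon with no adjacent C=O → amine.
–C(=O)NHCH3: carbonyl C bonded to C and to N → amide (the N is not an amine).
Ketone appears at: CO, CO, CO, CH(COCH3) → 4.

4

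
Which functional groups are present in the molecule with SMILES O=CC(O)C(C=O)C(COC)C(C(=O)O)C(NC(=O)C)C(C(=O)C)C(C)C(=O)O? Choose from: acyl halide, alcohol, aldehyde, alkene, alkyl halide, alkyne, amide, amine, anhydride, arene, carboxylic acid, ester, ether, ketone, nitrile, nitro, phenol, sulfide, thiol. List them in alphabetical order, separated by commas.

terminal –CHO: carbonyl C bonded to H and C → aldehyde.
–OH on an sp³ carbon → alcohol (secondary).
pendant –CHO: carbonyl C bonded to C and H → aldehyde.
pendant –CH2OCH3: C–O–C linkage → ether.
pendant –COOH: carbonyl C bonded to C and –OH → carboxylic acid.
pendant –NHC(=O)CH3: N bonded to a carbonyl → amide (not amine).
pendant –COCH3: carbonyl C bonded to two carbons → ketone.
–COOH: carbonyl C bonded to –OH and C → carboxylic acid (the –OH is not a separate alcohol).

alcohol, aldehyde, amide, carboxylic acid, ether, ketone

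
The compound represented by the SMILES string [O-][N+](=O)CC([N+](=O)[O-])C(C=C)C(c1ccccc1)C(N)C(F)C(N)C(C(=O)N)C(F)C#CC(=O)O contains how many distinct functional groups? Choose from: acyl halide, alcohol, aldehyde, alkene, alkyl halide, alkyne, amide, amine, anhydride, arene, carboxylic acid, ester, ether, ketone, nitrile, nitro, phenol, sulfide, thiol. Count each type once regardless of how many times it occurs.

8

–NO2 on carbon → nitro group.
–NO2 on an sp³ carbon → nitro (the N=O is not a carbonyl).
pendant –CH=CH2: C=C double bond → alkene.
pendant –C6H5: benzene ring → arene.
–NH2 on an sp³ carbon with no adjacent C=O → amine.
halogen on an sp³ carbon → alkyl halide.
–NH2 on an sp³ carbon with no adjacent C=O → amine.
pendant –CONH2: carbonyl C bonded to C and N → amide.
halogen on an sp³ carbon → alkyl halide.
C≡C triple bond → alkyne.
–COOH: carbonyl C bonded to –OH and C → carboxylic acid (the –OH is not a separate alcohol).
Distinct types present: alkene, alkyl halide, alkyne, amide, amine, arene, carboxylic acid, nitro.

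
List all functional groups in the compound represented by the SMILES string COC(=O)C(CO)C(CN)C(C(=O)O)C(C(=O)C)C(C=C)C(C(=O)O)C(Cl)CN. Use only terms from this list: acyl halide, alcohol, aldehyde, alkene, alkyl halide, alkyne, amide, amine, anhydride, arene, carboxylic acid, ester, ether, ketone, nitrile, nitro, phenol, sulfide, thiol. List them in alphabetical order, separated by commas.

Working along the chain:
  CH3OOC: CH3O–C(=O)–: carbonyl C bonded to C and to –OCH3 → ester (not ketone + ether).
  CH(CH2OH): pendant –CH2OH on an sp³ backbone C → alcohol.
  CH(CH2NH2): pendant –CH2NH2: N on sp³ C, no adjacent C=O → amine.
  CH(COOH): pendant –COOH: carbonyl C bonded to C and –OH → carboxylic acid.
  CH(COCH3): pendant –COCH3: carbonyl C bonded to two carbons → ketone.
  CH(CH=CH2): pendant –CH=CH2: C=C double bond → alkene.
  CH(COOH): pendant –COOH: carbonyl C bonded to C and –OH → carboxylic acid.
  CH(Cl): halogen on an sp³ carbon → alkyl halide.
  CH2NH2: –NH2 on an sp³ carbon with no adjacent C=O → amine.

alcohol, alkene, alkyl halide, amine, carboxylic acid, ester, ketone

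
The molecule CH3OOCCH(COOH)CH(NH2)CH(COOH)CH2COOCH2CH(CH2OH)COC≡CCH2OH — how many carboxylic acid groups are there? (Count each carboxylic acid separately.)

2

Reading the structure from left to right:
  CH3OOC: CH3O–C(=O)–: carbonyl C bonded to C and to –OCH3 → ester (not ketone + ether).
  CH(COOH): pendant –COOH: carbonyl C bonded to C and –OH → carboxylic acid.
  CH(NH2): –NH2 on an sp³ carbon with no adjacent C=O → amine.
  CH(COOH): pendant –COOH: carbonyl C bonded to C and –OH → carboxylic acid.
  CH2COOCH2: –C(=O)–O–C with C on the carbonyl side → ester.
  CH(CH2OH): pendant –CH2OH on an sp³ backbone C → alcohol.
  CO: –C(=O)– with carbon on both sides → ketone.
  C≡C: C≡C triple bond → alkyne.
  CH2OH: –OH on an sp³ carbon → alcohol.
Carboxylic acid appears at: CH(COOH), CH(COOH) → 2.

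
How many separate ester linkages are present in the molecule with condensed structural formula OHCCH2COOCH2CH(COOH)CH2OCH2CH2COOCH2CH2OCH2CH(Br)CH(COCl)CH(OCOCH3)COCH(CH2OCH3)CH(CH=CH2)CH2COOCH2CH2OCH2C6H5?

Working along the chain:
  OHC: terminal –CHO: carbonyl C bonded to H and C → aldehyde.
  CH2COOCH2: –C(=O)–O–C with C on the carbonyl side → ester.
  CH(COOH): pendant –COOH: carbonyl C bonded to C and –OH → carboxylic acid.
  CH2OCH2: C–O–C with sp³ carbons on both sides and no adjacent C=O → ether.
  CH2COOCH2: –C(=O)–O–C with C on the carbonyl side → ester.
  CH2OCH2: C–O–C with sp³ carbons on both sides and no adjacent C=O → ether.
  CH(Br): halogen on an sp³ carbon → alkyl halide.
  CH(COCl): pendant –C(=O)X: carbonyl C bonded to C and halogen → acyl halide.
  CH(OCOCH3): pendant –OC(=O)CH3: an acyloxy group → ester.
  CO: –C(=O)– with carbon on both sides → ketone.
  CH(CH2OCH3): pendant –CH2OCH3: C–O–C linkage → ether.
  CH(CH=CH2): pendant –CH=CH2: C=C double bond → alkene.
  CH2COOCH2: –C(=O)–O–C with C on the carbonyl side → ester.
  CH2OCH2: C–O–C with sp³ carbons on both sides and no adjacent C=O → ether.
  C6H5: –C6H5 phenyl ring → arene.
Ester appears at: CH2COOCH2, CH2COOCH2, CH(OCOCH3), CH2COOCH2 → 4.

4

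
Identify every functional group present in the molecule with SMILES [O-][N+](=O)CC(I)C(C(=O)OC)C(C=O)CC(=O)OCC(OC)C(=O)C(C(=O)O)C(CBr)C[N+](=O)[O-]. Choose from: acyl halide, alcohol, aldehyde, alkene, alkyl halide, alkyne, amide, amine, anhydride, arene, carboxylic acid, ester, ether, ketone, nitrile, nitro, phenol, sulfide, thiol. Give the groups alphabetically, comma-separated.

aldehyde, alkyl halide, carboxylic acid, ester, ether, ketone, nitro

–NO2 on carbon → nitro group.
halogen on an sp³ carbon → alkyl halide.
pendant –COOCH3: carbonyl C bonded to C and –OCH3 → ester.
pendant –CHO: carbonyl C bonded to C and H → aldehyde.
–C(=O)–O–C with C on the carbonyl side → ester.
pendant –OCH3: C–O–C with sp³ C, no adjacent C=O → ether.
–C(=O)– with carbon on both sides → ketone.
pendant –COOH: carbonyl C bonded to C and –OH → carboxylic acid.
pendant –CH2X: halogen on sp³ carbon → alkyl halide.
–NO2 on carbon → nitro group.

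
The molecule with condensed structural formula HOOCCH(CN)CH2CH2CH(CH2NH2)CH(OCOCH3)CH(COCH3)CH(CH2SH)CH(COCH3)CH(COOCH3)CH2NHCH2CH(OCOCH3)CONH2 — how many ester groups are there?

Reading the structure from left to right:
  HOOC: –COOH: carbonyl C bonded to –OH and C → carboxylic acid (the –OH is not a separate alcohol).
  CH(CN): pendant –C≡N: nitrile.
  CH(CH2NH2): pendant –CH2NH2: N on sp³ C, no adjacent C=O → amine.
  CH(OCOCH3): pendant –OC(=O)CH3: an acyloxy group → ester.
  CH(COCH3): pendant –COCH3: carbonyl C bonded to two carbons → ketone.
  CH(CH2SH): pendant –CH2SH → thiol.
  CH(COCH3): pendant –COCH3: carbonyl C bonded to two carbons → ketone.
  CH(COOCH3): pendant –COOCH3: carbonyl C bonded to C and –OCH3 → ester.
  CH2NHCH2: C–N–C with sp³ carbons and no adjacent C=O → amine (secondary).
  CH(OCOCH3): pendant –OC(=O)CH3: an acyloxy group → ester.
  CONH2: –C(=O)NH2: carbonyl C bonded to C and to N → amide (the N is not a separate amine).
Ester appears at: CH(OCOCH3), CH(COOCH3), CH(OCOCH3) → 3.

3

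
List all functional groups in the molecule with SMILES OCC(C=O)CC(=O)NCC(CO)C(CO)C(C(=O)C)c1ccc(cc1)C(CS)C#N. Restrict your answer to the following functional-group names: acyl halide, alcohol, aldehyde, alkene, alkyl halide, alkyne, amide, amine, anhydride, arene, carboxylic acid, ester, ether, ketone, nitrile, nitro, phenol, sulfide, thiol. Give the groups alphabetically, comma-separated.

HO– on an sp³ carbon → alcohol.
pendant –CHO: carbonyl C bonded to C and H → aldehyde.
–C(=O)–N– linkage → amide (the N is not an amine).
pendant –CH2OH on an sp³ backbone C → alcohol.
pendant –CH2OH on an sp³ backbone C → alcohol.
pendant –COCH3: carbonyl C bonded to two carbons → ketone.
para-disubstituted benzene ring → arene.
pendant –CH2SH → thiol.
–C≡N: carbon triple-bonded to nitrogen → nitrile.

alcohol, aldehyde, amide, arene, ketone, nitrile, thiol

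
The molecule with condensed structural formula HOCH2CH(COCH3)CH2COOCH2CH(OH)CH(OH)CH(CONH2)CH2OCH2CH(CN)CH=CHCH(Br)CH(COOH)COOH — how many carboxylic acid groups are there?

2

Working along the chain:
  HOCH2: HO– on an sp³ carbon → alcohol.
  CH(COCH3): pendant –COCH3: carbonyl C bonded to two carbons → ketone.
  CH2COOCH2: –C(=O)–O–C with C on the carbonyl side → ester.
  CH(OH): –OH on an sp³ carbon → alcohol (secondary).
  CH(OH): –OH on an sp³ carbon → alcohol (secondary).
  CH(CONH2): pendant –CONH2: carbonyl C bonded to C and N → amide.
  CH2OCH2: C–O–C with sp³ carbons on both sides and no adjacent C=O → ether.
  CH(CN): pendant –C≡N: nitrile.
  CH=CH: C=C double bond → alkene.
  CH(Br): halogen on an sp³ carbon → alkyl halide.
  CH(COOH): pendant –COOH: carbonyl C bonded to C and –OH → carboxylic acid.
  COOH: –COOH: carbonyl C bonded to –OH and C → carboxylic acid (the –OH is not a separate alcohol).
Carboxylic acid appears at: CH(COOH), COOH → 2.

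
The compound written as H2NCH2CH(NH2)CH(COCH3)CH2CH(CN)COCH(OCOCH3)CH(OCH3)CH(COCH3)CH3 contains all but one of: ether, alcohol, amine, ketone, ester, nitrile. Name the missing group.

ketone: present (CH(COCH3) — pendant –COCH3: carbonyl C bonded to two carbons → ketone).
amine: present (H2NCH2 — –NH2 on an sp³ carbon with no adjacent C=O → amine).
ether: present (CH(OCH3) — pendant –OCH3: C–O–C with sp³ C, no adjacent C=O → ether).
ester: present (CH(OCOCH3) — pendant –OC(=O)CH3: an acyloxy group → ester).
nitrile: present (CH(CN) — pendant –C≡N: nitrile).
alcohol: no segment matches this pattern.

alcohol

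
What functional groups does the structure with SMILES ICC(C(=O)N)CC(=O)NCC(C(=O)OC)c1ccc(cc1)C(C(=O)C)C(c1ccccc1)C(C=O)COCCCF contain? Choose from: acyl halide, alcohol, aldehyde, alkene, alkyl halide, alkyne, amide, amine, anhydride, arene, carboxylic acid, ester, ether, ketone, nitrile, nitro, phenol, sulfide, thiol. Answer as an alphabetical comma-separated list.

halogen on an sp³ carbon → alkyl halide.
pendant –CONH2: carbonyl C bonded to C and N → amide.
–C(=O)–N– linkage → amide (the N is not an amine).
pendant –COOCH3: carbonyl C bonded to C and –OCH3 → ester.
para-disubstituted benzene ring → arene.
pendant –COCH3: carbonyl C bonded to two carbons → ketone.
pendant –C6H5: benzene ring → arene.
pendant –CHO: carbonyl C bonded to C and H → aldehyde.
C–O–C with sp³ carbons on both sides and no adjacent C=O → ether.
halogen on an sp³ carbon → alkyl halide.

aldehyde, alkyl halide, amide, arene, ester, ether, ketone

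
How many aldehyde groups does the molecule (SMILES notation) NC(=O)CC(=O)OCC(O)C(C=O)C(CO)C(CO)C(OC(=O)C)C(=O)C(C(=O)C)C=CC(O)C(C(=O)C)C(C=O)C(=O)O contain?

Reading the structure from left to right:
  H2NCO: –C(=O)NH2: carbonyl C bonded to C and to N → amide (the N is not a separate amine).
  CH2COOCH2: –C(=O)–O–C with C on the carbonyl side → ester.
  CH(OH): –OH on an sp³ carbon → alcohol (secondary).
  CH(CHO): pendant –CHO: carbonyl C bonded to C and H → aldehyde.
  CH(CH2OH): pendant –CH2OH on an sp³ backbone C → alcohol.
  CH(CH2OH): pendant –CH2OH on an sp³ backbone C → alcohol.
  CH(OCOCH3): pendant –OC(=O)CH3: an acyloxy group → ester.
  CO: –C(=O)– with carbon on both sides → ketone.
  CH(COCH3): pendant –COCH3: carbonyl C bonded to two carbons → ketone.
  CH=CH: C=C double bond → alkene.
  CH(OH): –OH on an sp³ carbon → alcohol (secondary).
  CH(COCH3): pendant –COCH3: carbonyl C bonded to two carbons → ketone.
  CH(CHO): pendant –CHO: carbonyl C bonded to C and H → aldehyde.
  COOH: –COOH: carbonyl C bonded to –OH and C → carboxylic acid (the –OH is not a separate alcohol).
Aldehyde appears at: CH(CHO), CH(CHO) → 2.

2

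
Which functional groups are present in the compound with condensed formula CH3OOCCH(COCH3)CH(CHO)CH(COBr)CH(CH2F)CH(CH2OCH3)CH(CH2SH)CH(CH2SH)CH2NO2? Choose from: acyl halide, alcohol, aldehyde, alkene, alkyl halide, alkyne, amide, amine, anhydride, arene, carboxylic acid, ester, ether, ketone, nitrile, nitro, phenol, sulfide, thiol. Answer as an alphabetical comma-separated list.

acyl halide, aldehyde, alkyl halide, ester, ether, ketone, nitro, thiol

Working along the chain:
  CH3OOC: CH3O–C(=O)–: carbonyl C bonded to C and to –OCH3 → ester (not ketone + ether).
  CH(COCH3): pendant –COCH3: carbonyl C bonded to two carbons → ketone.
  CH(CHO): pendant –CHO: carbonyl C bonded to C and H → aldehyde.
  CH(COBr): pendant –C(=O)X: carbonyl C bonded to C and halogen → acyl halide.
  CH(CH2F): pendant –CH2X: halogen on sp³ carbon → alkyl halide.
  CH(CH2OCH3): pendant –CH2OCH3: C–O–C linkage → ether.
  CH(CH2SH): pendant –CH2SH → thiol.
  CH(CH2SH): pendant –CH2SH → thiol.
  CH2NO2: –NO2 on carbon → nitro group.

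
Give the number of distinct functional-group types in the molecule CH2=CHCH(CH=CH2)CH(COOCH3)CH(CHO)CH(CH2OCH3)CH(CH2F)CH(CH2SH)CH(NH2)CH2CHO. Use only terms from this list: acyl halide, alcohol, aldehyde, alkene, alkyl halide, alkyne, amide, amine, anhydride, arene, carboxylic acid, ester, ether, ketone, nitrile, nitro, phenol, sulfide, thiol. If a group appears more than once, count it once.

7

C=C double bond → alkene.
pendant –CH=CH2: C=C double bond → alkene.
pendant –COOCH3: carbonyl C bonded to C and –OCH3 → ester.
pendant –CHO: carbonyl C bonded to C and H → aldehyde.
pendant –CH2OCH3: C–O–C linkage → ether.
pendant –CH2X: halogen on sp³ carbon → alkyl halide.
pendant –CH2SH → thiol.
–NH2 on an sp³ carbon with no adjacent C=O → amine.
terminal –CHO: carbonyl C bonded to H and C → aldehyde.
Distinct types present: aldehyde, alkene, alkyl halide, amine, ester, ether, thiol.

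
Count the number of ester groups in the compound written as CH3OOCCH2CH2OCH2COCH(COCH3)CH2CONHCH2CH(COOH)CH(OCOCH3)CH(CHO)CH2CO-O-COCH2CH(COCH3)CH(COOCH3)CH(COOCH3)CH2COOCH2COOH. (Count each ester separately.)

5

CH3O–C(=O)–: carbonyl C bonded to C and to –OCH3 → ester (not ketone + ether).
C–O–C with sp³ carbons on both sides and no adjacent C=O → ether.
–C(=O)– with carbon on both sides → ketone.
pendant –COCH3: carbonyl C bonded to two carbons → ketone.
–C(=O)–N– linkage → amide (the N is not an amine).
pendant –COOH: carbonyl C bonded to C and –OH → carboxylic acid.
pendant –OC(=O)CH3: an acyloxy group → ester.
pendant –CHO: carbonyl C bonded to C and H → aldehyde.
two acyl groups sharing one oxygen, –C(=O)–O–C(=O)– → anhydride.
pendant –COCH3: carbonyl C bonded to two carbons → ketone.
pendant –COOCH3: carbonyl C bonded to C and –OCH3 → ester.
pendant –COOCH3: carbonyl C bonded to C and –OCH3 → ester.
–C(=O)–O–C with C on the carbonyl side → ester.
–COOH: carbonyl C bonded to –OH and C → carboxylic acid (the –OH is not a separate alcohol).
Ester appears at: CH3OOC, CH(OCOCH3), CH(COOCH3), CH(COOCH3), CH2COOCH2 → 5.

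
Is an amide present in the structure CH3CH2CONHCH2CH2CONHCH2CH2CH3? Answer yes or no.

Taking each segment in turn:
  CH2CONHCH2: –C(=O)–N– linkage → amide (the N is not an amine).
  CH2CONHCH2: –C(=O)–N– linkage → amide (the N is not an amine).
The CH2CONHCH2 segment supplies the amide: –C(=O)–N– linkage → amide (the N is not an amine).

yes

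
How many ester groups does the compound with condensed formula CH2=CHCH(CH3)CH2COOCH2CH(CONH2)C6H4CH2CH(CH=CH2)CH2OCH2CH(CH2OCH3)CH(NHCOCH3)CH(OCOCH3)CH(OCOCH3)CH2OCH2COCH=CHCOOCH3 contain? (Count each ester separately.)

C=C double bond → alkene.
–C(=O)–O–C with C on the carbonyl side → ester.
pendant –CONH2: carbonyl C bonded to C and N → amide.
para-disubstituted benzene ring → arene.
pendant –CH=CH2: C=C double bond → alkene.
C–O–C with sp³ carbons on both sides and no adjacent C=O → ether.
pendant –CH2OCH3: C–O–C linkage → ether.
pendant –NHC(=O)CH3: N bonded to a carbonyl → amide (not amine).
pendant –OC(=O)CH3: an acyloxy group → ester.
pendant –OC(=O)CH3: an acyloxy group → ester.
C–O–C with sp³ carbons on both sides and no adjacent C=O → ether.
–C(=O)– with carbon on both sides → ketone.
C=C double bond → alkene.
–C(=O)OCH3: carbonyl C bonded to C and to –OCH3 → ester (not ketone + ether).
Ester appears at: CH2COOCH2, CH(OCOCH3), CH(OCOCH3), COOCH3 → 4.

4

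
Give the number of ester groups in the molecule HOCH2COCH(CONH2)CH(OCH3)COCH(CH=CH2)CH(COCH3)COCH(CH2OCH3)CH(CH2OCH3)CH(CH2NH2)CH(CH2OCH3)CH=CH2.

0

HO– on an sp³ carbon → alcohol.
–C(=O)– with carbon on both sides → ketone.
pendant –CONH2: carbonyl C bonded to C and N → amide.
pendant –OCH3: C–O–C with sp³ C, no adjacent C=O → ether.
–C(=O)– with carbon on both sides → ketone.
pendant –CH=CH2: C=C double bond → alkene.
pendant –COCH3: carbonyl C bonded to two carbons → ketone.
–C(=O)– with carbon on both sides → ketone.
pendant –CH2OCH3: C–O–C linkage → ether.
pendant –CH2OCH3: C–O–C linkage → ether.
pendant –CH2NH2: N on sp³ C, no adjacent C=O → amine.
pendant –CH2OCH3: C–O–C linkage → ether.
C=C double bond → alkene.
No segment is a ester: CO is ketone, not ester; CH(OCH3) is ether, not ester; CO is ketone, not ester. → 0.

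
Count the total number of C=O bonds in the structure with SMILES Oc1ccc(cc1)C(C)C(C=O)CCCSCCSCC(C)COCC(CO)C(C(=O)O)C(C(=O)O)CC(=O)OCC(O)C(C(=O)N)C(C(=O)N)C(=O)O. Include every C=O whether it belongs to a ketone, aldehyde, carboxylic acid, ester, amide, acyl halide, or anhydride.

7

CH(CHO): aldehyde, 1 C=O (running total 1).
CH(COOH): carboxylic acid, 1 C=O (running total 2).
CH(COOH): carboxylic acid, 1 C=O (running total 3).
CH2COOCH2: ester, 1 C=O (running total 4).
CH(CONH2): amide, 1 C=O (running total 5).
CH(CONH2): amide, 1 C=O (running total 6).
COOH: carboxylic acid, 1 C=O (running total 7).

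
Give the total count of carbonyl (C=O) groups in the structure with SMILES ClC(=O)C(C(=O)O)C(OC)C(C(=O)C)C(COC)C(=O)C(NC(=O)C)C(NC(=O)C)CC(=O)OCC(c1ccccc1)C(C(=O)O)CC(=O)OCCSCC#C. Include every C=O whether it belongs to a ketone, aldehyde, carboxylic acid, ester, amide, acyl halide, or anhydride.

ClCO: acyl halide, 1 C=O (running total 1).
CH(COOH): carboxylic acid, 1 C=O (running total 2).
CH(COCH3): ketone, 1 C=O (running total 3).
CO: ketone, 1 C=O (running total 4).
CH(NHCOCH3): amide, 1 C=O (running total 5).
CH(NHCOCH3): amide, 1 C=O (running total 6).
CH2COOCH2: ester, 1 C=O (running total 7).
CH(COOH): carboxylic acid, 1 C=O (running total 8).
CH2COOCH2: ester, 1 C=O (running total 9).

9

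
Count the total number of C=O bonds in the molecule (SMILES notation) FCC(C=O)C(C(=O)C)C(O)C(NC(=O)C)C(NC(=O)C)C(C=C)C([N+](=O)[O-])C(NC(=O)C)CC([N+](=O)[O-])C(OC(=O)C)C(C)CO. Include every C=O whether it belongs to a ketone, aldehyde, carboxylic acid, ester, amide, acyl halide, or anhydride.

6

CH(CHO): aldehyde, 1 C=O (running total 1).
CH(COCH3): ketone, 1 C=O (running total 2).
CH(NHCOCH3): amide, 1 C=O (running total 3).
CH(NHCOCH3): amide, 1 C=O (running total 4).
CH(NHCOCH3): amide, 1 C=O (running total 5).
CH(OCOCH3): ester, 1 C=O (running total 6).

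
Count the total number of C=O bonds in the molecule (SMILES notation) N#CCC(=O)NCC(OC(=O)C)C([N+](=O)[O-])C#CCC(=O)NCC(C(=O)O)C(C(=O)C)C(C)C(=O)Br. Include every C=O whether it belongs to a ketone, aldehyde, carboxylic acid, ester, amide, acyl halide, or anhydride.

CH2CONHCH2: amide, 1 C=O (running total 1).
CH(OCOCH3): ester, 1 C=O (running total 2).
CH2CONHCH2: amide, 1 C=O (running total 3).
CH(COOH): carboxylic acid, 1 C=O (running total 4).
CH(COCH3): ketone, 1 C=O (running total 5).
COBr: acyl halide, 1 C=O (running total 6).

6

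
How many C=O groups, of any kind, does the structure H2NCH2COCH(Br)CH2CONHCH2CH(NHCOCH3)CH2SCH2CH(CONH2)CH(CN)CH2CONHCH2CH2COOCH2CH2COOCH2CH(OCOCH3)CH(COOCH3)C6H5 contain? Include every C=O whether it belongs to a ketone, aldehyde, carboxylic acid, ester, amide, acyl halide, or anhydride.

CO: ketone, 1 C=O (running total 1).
CH2CONHCH2: amide, 1 C=O (running total 2).
CH(NHCOCH3): amide, 1 C=O (running total 3).
CH(CONH2): amide, 1 C=O (running total 4).
CH2CONHCH2: amide, 1 C=O (running total 5).
CH2COOCH2: ester, 1 C=O (running total 6).
CH2COOCH2: ester, 1 C=O (running total 7).
CH(OCOCH3): ester, 1 C=O (running total 8).
CH(COOCH3): ester, 1 C=O (running total 9).

9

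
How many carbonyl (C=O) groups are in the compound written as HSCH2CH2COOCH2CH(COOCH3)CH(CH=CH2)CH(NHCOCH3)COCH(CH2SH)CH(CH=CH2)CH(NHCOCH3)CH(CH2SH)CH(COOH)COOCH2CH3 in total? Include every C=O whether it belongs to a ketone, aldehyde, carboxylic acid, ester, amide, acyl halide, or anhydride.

CH2COOCH2: ester, 1 C=O (running total 1).
CH(COOCH3): ester, 1 C=O (running total 2).
CH(NHCOCH3): amide, 1 C=O (running total 3).
CO: ketone, 1 C=O (running total 4).
CH(NHCOCH3): amide, 1 C=O (running total 5).
CH(COOH): carboxylic acid, 1 C=O (running total 6).
COOCH2CH3: ester, 1 C=O (running total 7).

7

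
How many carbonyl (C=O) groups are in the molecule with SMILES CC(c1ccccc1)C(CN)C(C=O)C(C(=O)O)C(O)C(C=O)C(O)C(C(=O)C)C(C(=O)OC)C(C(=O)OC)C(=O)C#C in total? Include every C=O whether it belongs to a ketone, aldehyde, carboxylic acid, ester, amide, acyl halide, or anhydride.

CH(CHO): aldehyde, 1 C=O (running total 1).
CH(COOH): carboxylic acid, 1 C=O (running total 2).
CH(CHO): aldehyde, 1 C=O (running total 3).
CH(COCH3): ketone, 1 C=O (running total 4).
CH(COOCH3): ester, 1 C=O (running total 5).
CH(COOCH3): ester, 1 C=O (running total 6).
CO: ketone, 1 C=O (running total 7).

7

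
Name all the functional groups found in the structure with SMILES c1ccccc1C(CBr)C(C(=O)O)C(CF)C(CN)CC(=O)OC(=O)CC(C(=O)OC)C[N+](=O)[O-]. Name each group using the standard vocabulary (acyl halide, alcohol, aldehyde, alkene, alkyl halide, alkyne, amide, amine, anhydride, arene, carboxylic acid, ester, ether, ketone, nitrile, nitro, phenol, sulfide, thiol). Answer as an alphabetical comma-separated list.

Reading the structure from left to right:
  C6H5: C6H5– phenyl ring → arene.
  CH(CH2Br): pendant –CH2X: halogen on sp³ carbon → alkyl halide.
  CH(COOH): pendant –COOH: carbonyl C bonded to C and –OH → carboxylic acid.
  CH(CH2F): pendant –CH2X: halogen on sp³ carbon → alkyl halide.
  CH(CH2NH2): pendant –CH2NH2: N on sp³ C, no adjacent C=O → amine.
  CH2CO-O-COCH2: two acyl groups sharing one oxygen, –C(=O)–O–C(=O)– → anhydride.
  CH(COOCH3): pendant –COOCH3: carbonyl C bonded to C and –OCH3 → ester.
  CH2NO2: –NO2 on carbon → nitro group.

alkyl halide, amine, anhydride, arene, carboxylic acid, ester, nitro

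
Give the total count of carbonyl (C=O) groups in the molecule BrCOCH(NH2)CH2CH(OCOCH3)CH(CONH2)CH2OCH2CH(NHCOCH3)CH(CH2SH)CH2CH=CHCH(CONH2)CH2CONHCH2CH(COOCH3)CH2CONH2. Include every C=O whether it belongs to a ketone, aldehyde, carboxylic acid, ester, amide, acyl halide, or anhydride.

8

BrCO: acyl halide, 1 C=O (running total 1).
CH(OCOCH3): ester, 1 C=O (running total 2).
CH(CONH2): amide, 1 C=O (running total 3).
CH(NHCOCH3): amide, 1 C=O (running total 4).
CH(CONH2): amide, 1 C=O (running total 5).
CH2CONHCH2: amide, 1 C=O (running total 6).
CH(COOCH3): ester, 1 C=O (running total 7).
CONH2: amide, 1 C=O (running total 8).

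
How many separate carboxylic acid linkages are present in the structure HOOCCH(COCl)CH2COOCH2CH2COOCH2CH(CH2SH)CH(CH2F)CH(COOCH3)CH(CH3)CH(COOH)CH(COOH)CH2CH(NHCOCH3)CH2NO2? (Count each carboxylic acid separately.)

3

–COOH: carbonyl C bonded to –OH and C → carboxylic acid (the –OH is not a separate alcohol).
pendant –C(=O)X: carbonyl C bonded to C and halogen → acyl halide.
–C(=O)–O–C with C on the carbonyl side → ester.
–C(=O)–O–C with C on the carbonyl side → ester.
pendant –CH2SH → thiol.
pendant –CH2X: halogen on sp³ carbon → alkyl halide.
pendant –COOCH3: carbonyl C bonded to C and –OCH3 → ester.
pendant –COOH: carbonyl C bonded to C and –OH → carboxylic acid.
pendant –COOH: carbonyl C bonded to C and –OH → carboxylic acid.
pendant –NHC(=O)CH3: N bonded to a carbonyl → amide (not amine).
–NO2 on carbon → nitro group.
Carboxylic acid appears at: HOOC, CH(COOH), CH(COOH) → 3.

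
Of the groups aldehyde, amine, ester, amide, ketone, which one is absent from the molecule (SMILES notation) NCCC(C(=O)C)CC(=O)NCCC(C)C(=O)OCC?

aldehyde

ester: present (COOCH2CH3 — –C(=O)OCH2CH3: carbonyl C bonded to C and to –OEt → ester).
amine: present (H2NCH2 — –NH2 on an sp³ carbon with no adjacent C=O → amine).
amide: present (CH2CONHCH2 — –C(=O)–N– linkage → amide (the N is not an amine)).
ketone: present (CH(COCH3) — pendant –COCH3: carbonyl C bonded to two carbons → ketone).
aldehyde: absent. In CH(COCH3), the carbonyl carbon is bonded to two carbons, so it is a ketone, not an aldehyde.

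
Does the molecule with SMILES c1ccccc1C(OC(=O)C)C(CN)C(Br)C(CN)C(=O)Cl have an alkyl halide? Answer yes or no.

yes

C6H5– phenyl ring → arene.
pendant –OC(=O)CH3: an acyloxy group → ester.
pendant –CH2NH2: N on sp³ C, no adjacent C=O → amine.
halogen on an sp³ carbon → alkyl halide.
pendant –CH2NH2: N on sp³ C, no adjacent C=O → amine.
–C(=O)Cl: carbonyl C bonded to C and to a halogen → acyl halide (not alkyl halide).
The CH(Br) segment supplies the alkyl halide: halogen on an sp³ carbon → alkyl halide.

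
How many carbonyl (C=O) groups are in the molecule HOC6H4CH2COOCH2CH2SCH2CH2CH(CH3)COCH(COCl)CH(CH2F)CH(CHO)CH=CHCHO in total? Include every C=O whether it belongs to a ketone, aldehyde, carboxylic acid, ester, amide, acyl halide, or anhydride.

CH2COOCH2: ester, 1 C=O (running total 1).
CO: ketone, 1 C=O (running total 2).
CH(COCl): acyl halide, 1 C=O (running total 3).
CH(CHO): aldehyde, 1 C=O (running total 4).
CHO: aldehyde, 1 C=O (running total 5).

5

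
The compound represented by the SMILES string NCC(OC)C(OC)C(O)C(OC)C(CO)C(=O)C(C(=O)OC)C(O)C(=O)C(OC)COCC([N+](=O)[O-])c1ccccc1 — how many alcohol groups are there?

Reading the structure from left to right:
  H2NCH2: –NH2 on an sp³ carbon with no adjacent C=O → amine.
  CH(OCH3): pendant –OCH3: C–O–C with sp³ C, no adjacent C=O → ether.
  CH(OCH3): pendant –OCH3: C–O–C with sp³ C, no adjacent C=O → ether.
  CH(OH): –OH on an sp³ carbon → alcohol (secondary).
  CH(OCH3): pendant –OCH3: C–O–C with sp³ C, no adjacent C=O → ether.
  CH(CH2OH): pendant –CH2OH on an sp³ backbone C → alcohol.
  CO: –C(=O)– with carbon on both sides → ketone.
  CH(COOCH3): pendant –COOCH3: carbonyl C bonded to C and –OCH3 → ester.
  CH(OH): –OH on an sp³ carbon → alcohol (secondary).
  CO: –C(=O)– with carbon on both sides → ketone.
  CH(OCH3): pendant –OCH3: C–O–C with sp³ C, no adjacent C=O → ether.
  CH2OCH2: C–O–C with sp³ carbons on both sides and no adjacent C=O → ether.
  CH(NO2): –NO2 on an sp³ carbon → nitro (the N=O is not a carbonyl).
  C6H5: –C6H5 phenyl ring → arene.
Alcohol appears at: CH(OH), CH(CH2OH), CH(OH) → 3.

3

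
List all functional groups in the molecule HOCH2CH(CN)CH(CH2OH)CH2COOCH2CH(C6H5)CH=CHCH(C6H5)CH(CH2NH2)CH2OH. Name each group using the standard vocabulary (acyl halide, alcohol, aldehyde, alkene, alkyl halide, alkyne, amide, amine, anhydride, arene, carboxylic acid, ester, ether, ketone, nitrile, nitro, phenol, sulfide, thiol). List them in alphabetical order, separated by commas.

alcohol, alkene, amine, arene, ester, nitrile

Working along the chain:
  HOCH2: HO– on an sp³ carbon → alcohol.
  CH(CN): pendant –C≡N: nitrile.
  CH(CH2OH): pendant –CH2OH on an sp³ backbone C → alcohol.
  CH2COOCH2: –C(=O)–O–C with C on the carbonyl side → ester.
  CH(C6H5): pendant –C6H5: benzene ring → arene.
  CH=CH: C=C double bond → alkene.
  CH(C6H5): pendant –C6H5: benzene ring → arene.
  CH(CH2NH2): pendant –CH2NH2: N on sp³ C, no adjacent C=O → amine.
  CH2OH: –OH on an sp³ carbon → alcohol.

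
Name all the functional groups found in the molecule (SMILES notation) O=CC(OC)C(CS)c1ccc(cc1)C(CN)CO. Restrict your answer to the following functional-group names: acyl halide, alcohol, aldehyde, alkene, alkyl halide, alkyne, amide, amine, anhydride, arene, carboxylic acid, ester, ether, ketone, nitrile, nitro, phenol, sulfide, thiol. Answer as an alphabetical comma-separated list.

alcohol, aldehyde, amine, arene, ether, thiol

terminal –CHO: carbonyl C bonded to H and C → aldehyde.
pendant –OCH3: C–O–C with sp³ C, no adjacent C=O → ether.
pendant –CH2SH → thiol.
para-disubstituted benzene ring → arene.
pendant –CH2NH2: N on sp³ C, no adjacent C=O → amine.
–OH on an sp³ carbon → alcohol.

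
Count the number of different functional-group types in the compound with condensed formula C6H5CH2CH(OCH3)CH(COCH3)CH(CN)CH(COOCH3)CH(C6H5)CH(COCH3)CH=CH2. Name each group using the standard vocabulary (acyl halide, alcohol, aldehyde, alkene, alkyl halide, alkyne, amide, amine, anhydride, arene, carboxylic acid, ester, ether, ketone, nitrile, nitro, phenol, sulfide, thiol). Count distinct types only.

6

C6H5– phenyl ring → arene.
pendant –OCH3: C–O–C with sp³ C, no adjacent C=O → ether.
pendant –COCH3: carbonyl C bonded to two carbons → ketone.
pendant –C≡N: nitrile.
pendant –COOCH3: carbonyl C bonded to C and –OCH3 → ester.
pendant –C6H5: benzene ring → arene.
pendant –COCH3: carbonyl C bonded to two carbons → ketone.
C=C double bond → alkene.
Distinct types present: alkene, arene, ester, ether, ketone, nitrile.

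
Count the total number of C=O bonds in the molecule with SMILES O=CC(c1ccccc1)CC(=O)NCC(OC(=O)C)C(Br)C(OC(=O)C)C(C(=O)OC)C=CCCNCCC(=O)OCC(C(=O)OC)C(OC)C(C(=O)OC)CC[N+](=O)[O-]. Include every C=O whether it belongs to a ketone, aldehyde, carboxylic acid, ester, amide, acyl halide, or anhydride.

8

OHC: aldehyde, 1 C=O (running total 1).
CH2CONHCH2: amide, 1 C=O (running total 2).
CH(OCOCH3): ester, 1 C=O (running total 3).
CH(OCOCH3): ester, 1 C=O (running total 4).
CH(COOCH3): ester, 1 C=O (running total 5).
CH2COOCH2: ester, 1 C=O (running total 6).
CH(COOCH3): ester, 1 C=O (running total 7).
CH(COOCH3): ester, 1 C=O (running total 8).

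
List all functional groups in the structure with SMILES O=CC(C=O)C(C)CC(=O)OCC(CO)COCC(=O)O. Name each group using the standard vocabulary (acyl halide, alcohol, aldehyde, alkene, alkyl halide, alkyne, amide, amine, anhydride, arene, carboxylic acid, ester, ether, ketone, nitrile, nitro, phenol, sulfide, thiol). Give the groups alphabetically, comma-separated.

alcohol, aldehyde, carboxylic acid, ester, ether

terminal –CHO: carbonyl C bonded to H and C → aldehyde.
pendant –CHO: carbonyl C bonded to C and H → aldehyde.
–C(=O)–O–C with C on the carbonyl side → ester.
pendant –CH2OH on an sp³ backbone C → alcohol.
C–O–C with sp³ carbons on both sides and no adjacent C=O → ether.
–COOH: carbonyl C bonded to –OH and C → carboxylic acid (the –OH is not a separate alcohol).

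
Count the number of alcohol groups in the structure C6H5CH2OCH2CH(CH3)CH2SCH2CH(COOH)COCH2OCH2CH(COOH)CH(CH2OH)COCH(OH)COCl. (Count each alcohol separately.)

2

C6H5– phenyl ring → arene.
C–O–C with sp³ carbons on both sides and no adjacent C=O → ether.
C–S–C linkage → sulfide (thioether).
pendant –COOH: carbonyl C bonded to C and –OH → carboxylic acid.
–C(=O)– with carbon on both sides → ketone.
C–O–C with sp³ carbons on both sides and no adjacent C=O → ether.
pendant –COOH: carbonyl C bonded to C and –OH → carboxylic acid.
pendant –CH2OH on an sp³ backbone C → alcohol.
–C(=O)– with carbon on both sides → ketone.
–OH on an sp³ carbon → alcohol (secondary).
–C(=O)Cl: carbonyl C bonded to C and to a halogen → acyl halide (not alkyl halide).
Alcohol appears at: CH(CH2OH), CH(OH) → 2.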